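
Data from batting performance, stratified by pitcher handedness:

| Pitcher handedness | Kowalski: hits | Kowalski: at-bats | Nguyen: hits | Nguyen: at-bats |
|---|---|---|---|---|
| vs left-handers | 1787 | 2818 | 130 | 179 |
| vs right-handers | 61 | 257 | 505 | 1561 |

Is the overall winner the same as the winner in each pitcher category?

Vs left-handers: Kowalski 1787/2818 = 63.4%, Nguyen 130/179 = 72.6% → Nguyen
Vs right-handers: Kowalski 61/257 = 23.7%, Nguyen 505/1561 = 32.4% → Nguyen
Overall: Kowalski 1848/3075 = 60.1%, Nguyen 635/1740 = 36.5% → Kowalski
Nguyen wins each pitcher group but Kowalski wins overall — the comparison reverses. Nguyen's at-bats skew toward vs right-handers, which has a lower base rate.

No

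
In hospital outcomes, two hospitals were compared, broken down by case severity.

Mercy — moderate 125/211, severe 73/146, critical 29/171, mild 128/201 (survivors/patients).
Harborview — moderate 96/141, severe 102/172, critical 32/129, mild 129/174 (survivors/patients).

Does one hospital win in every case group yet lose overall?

Moderate: Mercy 125/211 = 59.2%, Harborview 96/141 = 68.1% → Harborview
Severe: Mercy 73/146 = 50.0%, Harborview 102/172 = 59.3% → Harborview
Critical: Mercy 29/171 = 17.0%, Harborview 32/129 = 24.8% → Harborview
Mild: Mercy 128/201 = 63.7%, Harborview 129/174 = 74.1% → Harborview
Overall: Mercy 355/729 = 48.7%, Harborview 359/616 = 58.3% → Harborview
Harborview wins overall and in every case group — no reversal.

No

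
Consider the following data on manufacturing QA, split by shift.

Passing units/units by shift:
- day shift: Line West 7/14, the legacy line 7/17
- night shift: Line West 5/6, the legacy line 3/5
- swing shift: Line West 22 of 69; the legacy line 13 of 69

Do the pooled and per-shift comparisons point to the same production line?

Yes

Day shift: Line West 7/14 = 50.0%, the legacy line 7/17 = 41.2% → Line West
Night shift: Line West 5/6 = 83.3%, the legacy line 3/5 = 60.0% → Line West
Swing shift: Line West 22/69 = 31.9%, the legacy line 13/69 = 18.8% → Line West
Overall: Line West 34/89 = 38.2%, the legacy line 23/91 = 25.3% → Line West
Line West wins overall and in every shift group — no reversal.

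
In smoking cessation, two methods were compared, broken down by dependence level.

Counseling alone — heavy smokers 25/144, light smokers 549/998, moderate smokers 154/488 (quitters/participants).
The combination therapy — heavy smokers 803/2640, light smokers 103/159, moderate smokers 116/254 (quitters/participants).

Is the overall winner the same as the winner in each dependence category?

No

Heavy smokers: counseling alone 25/144 = 17.4%, the combination therapy 803/2640 = 30.4% → the combination therapy
Light smokers: counseling alone 549/998 = 55.0%, the combination therapy 103/159 = 64.8% → the combination therapy
Moderate smokers: counseling alone 154/488 = 31.6%, the combination therapy 116/254 = 45.7% → the combination therapy
Overall: counseling alone 728/1630 = 44.7%, the combination therapy 1022/3053 = 33.5% → counseling alone
The combination therapy wins each dependence group but counseling alone wins overall — the comparison reverses. The combination therapy's participants skew toward heavy smokers, which has a lower base rate.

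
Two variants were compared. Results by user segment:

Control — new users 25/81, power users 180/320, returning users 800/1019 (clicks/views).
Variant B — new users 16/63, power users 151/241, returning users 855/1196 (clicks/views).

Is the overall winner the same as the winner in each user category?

No

New users: Control 25/81 = 30.9%, Variant B 16/63 = 25.4% → Control
Power users: Control 180/320 = 56.2%, Variant B 151/241 = 62.7% → Variant B
Returning users: Control 800/1019 = 78.5%, Variant B 855/1196 = 71.5% → Control
Overall: Control 1005/1420 = 70.8%, Variant B 1022/1500 = 68.1% → Control
Neither sweeps: Control wins 2 of 3 groups, Variant B wins 1. Control wins overall but not every group — no Simpson reversal.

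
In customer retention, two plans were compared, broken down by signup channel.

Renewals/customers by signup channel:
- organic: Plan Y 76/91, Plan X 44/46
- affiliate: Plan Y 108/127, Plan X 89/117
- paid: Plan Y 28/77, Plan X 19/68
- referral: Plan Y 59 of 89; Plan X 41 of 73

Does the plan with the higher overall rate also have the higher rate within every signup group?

Organic: Plan Y 76/91 = 83.5%, Plan X 44/46 = 95.7% → Plan X
Affiliate: Plan Y 108/127 = 85.0%, Plan X 89/117 = 76.1% → Plan Y
Paid: Plan Y 28/77 = 36.4%, Plan X 19/68 = 27.9% → Plan Y
Referral: Plan Y 59/89 = 66.3%, Plan X 41/73 = 56.2% → Plan Y
Overall: Plan Y 271/384 = 70.6%, Plan X 193/304 = 63.5% → Plan Y
Neither sweeps: Plan Y wins 3 of 4 groups, Plan X wins 1. Plan Y wins overall but not every group — no Simpson reversal.

No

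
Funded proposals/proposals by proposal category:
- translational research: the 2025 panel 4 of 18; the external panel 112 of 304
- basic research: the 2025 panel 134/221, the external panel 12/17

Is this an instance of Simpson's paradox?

Translational research: the 2025 panel 4/18 = 22.2%, the external panel 112/304 = 36.8% → the external panel
Basic research: the 2025 panel 134/221 = 60.6%, the external panel 12/17 = 70.6% → the external panel
Overall: the 2025 panel 138/239 = 57.7%, the external panel 124/321 = 38.6% → the 2025 panel
The external panel wins each proposal group but the 2025 panel wins overall — the comparison reverses. The external panel's proposals skew toward translational research, which has a lower base rate.

Yes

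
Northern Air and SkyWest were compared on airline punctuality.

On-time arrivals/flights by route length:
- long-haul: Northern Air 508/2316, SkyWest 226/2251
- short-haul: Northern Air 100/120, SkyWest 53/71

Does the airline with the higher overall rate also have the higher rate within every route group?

Yes

Long-haul: Northern Air 508/2316 = 21.9%, SkyWest 226/2251 = 10.0% → Northern Air
Short-haul: Northern Air 100/120 = 83.3%, SkyWest 53/71 = 74.6% → Northern Air
Overall: Northern Air 608/2436 = 25.0%, SkyWest 279/2322 = 12.0% → Northern Air
Northern Air wins overall and in every route group — no reversal.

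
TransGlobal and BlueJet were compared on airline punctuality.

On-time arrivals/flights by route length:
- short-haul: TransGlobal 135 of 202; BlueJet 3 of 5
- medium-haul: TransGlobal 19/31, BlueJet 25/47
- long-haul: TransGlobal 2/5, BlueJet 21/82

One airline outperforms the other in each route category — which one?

Short-haul: TransGlobal 135/202 = 66.8%, BlueJet 3/5 = 60.0% → TransGlobal
Medium-haul: TransGlobal 19/31 = 61.3%, BlueJet 25/47 = 53.2% → TransGlobal
Long-haul: TransGlobal 2/5 = 40.0%, BlueJet 21/82 = 25.6% → TransGlobal
TransGlobal has the higher rate in all 3 groups.

TransGlobal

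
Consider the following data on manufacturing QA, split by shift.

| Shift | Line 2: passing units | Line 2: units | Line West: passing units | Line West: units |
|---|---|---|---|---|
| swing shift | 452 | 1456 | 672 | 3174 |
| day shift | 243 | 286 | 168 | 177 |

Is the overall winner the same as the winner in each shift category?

Swing shift: Line 2 452/1456 = 31.0%, Line West 672/3174 = 21.2% → Line 2
Day shift: Line 2 243/286 = 85.0%, Line West 168/177 = 94.9% → Line West
Overall: Line 2 695/1742 = 39.9%, Line West 840/3351 = 25.1% → Line 2
Neither sweeps: Line 2 wins 1 of 2 groups, Line West wins 1. Line 2 wins overall but not every group — no Simpson reversal.

No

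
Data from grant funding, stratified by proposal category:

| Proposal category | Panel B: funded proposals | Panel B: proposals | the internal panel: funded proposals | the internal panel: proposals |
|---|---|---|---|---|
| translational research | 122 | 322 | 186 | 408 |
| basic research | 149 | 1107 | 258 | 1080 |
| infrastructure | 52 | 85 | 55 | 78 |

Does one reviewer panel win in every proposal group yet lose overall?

No

Translational research: Panel B 122/322 = 37.9%, the internal panel 186/408 = 45.6% → the internal panel
Basic research: Panel B 149/1107 = 13.5%, the internal panel 258/1080 = 23.9% → the internal panel
Infrastructure: Panel B 52/85 = 61.2%, the internal panel 55/78 = 70.5% → the internal panel
Overall: Panel B 323/1514 = 21.3%, the internal panel 499/1566 = 31.9% → the internal panel
The internal panel wins overall and in every proposal group — no reversal.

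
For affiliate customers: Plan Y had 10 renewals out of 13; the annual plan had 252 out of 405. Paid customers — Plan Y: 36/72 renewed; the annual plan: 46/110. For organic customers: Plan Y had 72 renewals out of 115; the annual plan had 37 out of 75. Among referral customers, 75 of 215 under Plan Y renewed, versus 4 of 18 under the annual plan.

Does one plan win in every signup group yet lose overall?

Yes

Affiliate: Plan Y 10/13 = 76.9%, the annual plan 252/405 = 62.2% → Plan Y
Paid: Plan Y 36/72 = 50.0%, the annual plan 46/110 = 41.8% → Plan Y
Organic: Plan Y 72/115 = 62.6%, the annual plan 37/75 = 49.3% → Plan Y
Referral: Plan Y 75/215 = 34.9%, the annual plan 4/18 = 22.2% → Plan Y
Overall: Plan Y 193/415 = 46.5%, the annual plan 339/608 = 55.8% → the annual plan
Plan Y wins each signup group but the annual plan wins overall — the comparison reverses. Plan Y's customers skew toward referral, which has a lower base rate.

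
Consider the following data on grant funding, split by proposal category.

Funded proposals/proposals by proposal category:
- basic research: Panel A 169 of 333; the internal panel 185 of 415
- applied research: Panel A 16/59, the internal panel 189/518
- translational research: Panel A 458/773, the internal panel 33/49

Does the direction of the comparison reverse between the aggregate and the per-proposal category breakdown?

No

Basic research: Panel A 169/333 = 50.8%, the internal panel 185/415 = 44.6% → Panel A
Applied research: Panel A 16/59 = 27.1%, the internal panel 189/518 = 36.5% → the internal panel
Translational research: Panel A 458/773 = 59.2%, the internal panel 33/49 = 67.3% → the internal panel
Overall: Panel A 643/1165 = 55.2%, the internal panel 407/982 = 41.4% → Panel A
Neither sweeps: Panel A wins 1 of 3 groups, the internal panel wins 2. Panel A wins overall but not every group — no Simpson reversal.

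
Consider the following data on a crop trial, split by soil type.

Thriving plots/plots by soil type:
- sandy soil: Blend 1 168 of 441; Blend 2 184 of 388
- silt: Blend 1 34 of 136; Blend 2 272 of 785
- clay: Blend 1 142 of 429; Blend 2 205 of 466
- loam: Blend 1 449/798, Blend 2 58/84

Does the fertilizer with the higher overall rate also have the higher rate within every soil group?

No

Sandy soil: Blend 1 168/441 = 38.1%, Blend 2 184/388 = 47.4% → Blend 2
Silt: Blend 1 34/136 = 25.0%, Blend 2 272/785 = 34.6% → Blend 2
Clay: Blend 1 142/429 = 33.1%, Blend 2 205/466 = 44.0% → Blend 2
Loam: Blend 1 449/798 = 56.3%, Blend 2 58/84 = 69.0% → Blend 2
Overall: Blend 1 793/1804 = 44.0%, Blend 2 719/1723 = 41.7% → Blend 1
Blend 2 wins each soil group but Blend 1 wins overall — the comparison reverses. Blend 2's plots skew toward silt, which has a lower base rate.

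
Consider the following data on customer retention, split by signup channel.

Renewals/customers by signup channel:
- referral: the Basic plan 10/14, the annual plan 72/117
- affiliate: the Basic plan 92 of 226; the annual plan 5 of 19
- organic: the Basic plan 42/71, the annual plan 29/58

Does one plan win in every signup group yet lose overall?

Referral: the Basic plan 10/14 = 71.4%, the annual plan 72/117 = 61.5% → the Basic plan
Affiliate: the Basic plan 92/226 = 40.7%, the annual plan 5/19 = 26.3% → the Basic plan
Organic: the Basic plan 42/71 = 59.2%, the annual plan 29/58 = 50.0% → the Basic plan
Overall: the Basic plan 144/311 = 46.3%, the annual plan 106/194 = 54.6% → the annual plan
The Basic plan wins each signup group but the annual plan wins overall — the comparison reverses. The Basic plan's customers skew toward affiliate, which has a lower base rate.

Yes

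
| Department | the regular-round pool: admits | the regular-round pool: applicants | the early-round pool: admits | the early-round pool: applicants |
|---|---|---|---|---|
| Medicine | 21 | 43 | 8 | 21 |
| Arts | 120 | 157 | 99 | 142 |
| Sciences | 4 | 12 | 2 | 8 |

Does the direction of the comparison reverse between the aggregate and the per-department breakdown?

No

Medicine: the regular-round pool 21/43 = 48.8%, the early-round pool 8/21 = 38.1% → the regular-round pool
Arts: the regular-round pool 120/157 = 76.4%, the early-round pool 99/142 = 69.7% → the regular-round pool
Sciences: the regular-round pool 4/12 = 33.3%, the early-round pool 2/8 = 25.0% → the regular-round pool
Overall: the regular-round pool 145/212 = 68.4%, the early-round pool 109/171 = 63.7% → the regular-round pool
The regular-round pool wins overall and in every department group — no reversal.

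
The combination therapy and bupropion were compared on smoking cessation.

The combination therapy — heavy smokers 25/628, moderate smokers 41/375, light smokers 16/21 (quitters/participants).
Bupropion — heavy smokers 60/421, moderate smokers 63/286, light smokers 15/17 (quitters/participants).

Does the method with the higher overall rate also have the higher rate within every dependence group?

Yes

Heavy smokers: the combination therapy 25/628 = 4.0%, bupropion 60/421 = 14.3% → bupropion
Moderate smokers: the combination therapy 41/375 = 10.9%, bupropion 63/286 = 22.0% → bupropion
Light smokers: the combination therapy 16/21 = 76.2%, bupropion 15/17 = 88.2% → bupropion
Overall: the combination therapy 82/1024 = 8.0%, bupropion 138/724 = 19.1% → bupropion
Bupropion wins overall and in every dependence group — no reversal.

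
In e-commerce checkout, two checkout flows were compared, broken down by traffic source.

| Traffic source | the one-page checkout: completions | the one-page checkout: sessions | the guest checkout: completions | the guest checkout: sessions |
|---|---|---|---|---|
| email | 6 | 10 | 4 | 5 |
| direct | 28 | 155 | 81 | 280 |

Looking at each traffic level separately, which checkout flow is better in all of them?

Email: the one-page checkout 6/10 = 60.0%, the guest checkout 4/5 = 80.0% → the guest checkout
Direct: the one-page checkout 28/155 = 18.1%, the guest checkout 81/280 = 28.9% → the guest checkout
The guest checkout has the higher rate in both groups.

the guest checkout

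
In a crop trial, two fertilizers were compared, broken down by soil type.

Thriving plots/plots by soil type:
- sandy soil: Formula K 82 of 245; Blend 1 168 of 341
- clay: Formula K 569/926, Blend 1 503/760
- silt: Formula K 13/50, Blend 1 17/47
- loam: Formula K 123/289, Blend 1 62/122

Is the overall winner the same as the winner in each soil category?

Sandy soil: Formula K 82/245 = 33.5%, Blend 1 168/341 = 49.3% → Blend 1
Clay: Formula K 569/926 = 61.4%, Blend 1 503/760 = 66.2% → Blend 1
Silt: Formula K 13/50 = 26.0%, Blend 1 17/47 = 36.2% → Blend 1
Loam: Formula K 123/289 = 42.6%, Blend 1 62/122 = 50.8% → Blend 1
Overall: Formula K 787/1510 = 52.1%, Blend 1 750/1270 = 59.1% → Blend 1
Blend 1 wins overall and in every soil group — no reversal.

Yes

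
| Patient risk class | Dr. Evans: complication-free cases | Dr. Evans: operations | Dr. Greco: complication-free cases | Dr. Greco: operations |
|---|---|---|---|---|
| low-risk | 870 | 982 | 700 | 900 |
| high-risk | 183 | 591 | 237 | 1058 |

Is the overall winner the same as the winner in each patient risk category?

Yes

Low-risk: Dr. Evans 870/982 = 88.6%, Dr. Greco 700/900 = 77.8% → Dr. Evans
High-risk: Dr. Evans 183/591 = 31.0%, Dr. Greco 237/1058 = 22.4% → Dr. Evans
Overall: Dr. Evans 1053/1573 = 66.9%, Dr. Greco 937/1958 = 47.9% → Dr. Evans
Dr. Evans wins overall and in every patient risk group — no reversal.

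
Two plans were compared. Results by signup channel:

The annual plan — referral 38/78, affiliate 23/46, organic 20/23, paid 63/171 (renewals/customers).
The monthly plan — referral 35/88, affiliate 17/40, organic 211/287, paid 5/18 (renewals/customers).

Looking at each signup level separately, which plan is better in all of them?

the annual plan

Referral: the annual plan 38/78 = 48.7%, the monthly plan 35/88 = 39.8% → the annual plan
Affiliate: the annual plan 23/46 = 50.0%, the monthly plan 17/40 = 42.5% → the annual plan
Organic: the annual plan 20/23 = 87.0%, the monthly plan 211/287 = 73.5% → the annual plan
Paid: the annual plan 63/171 = 36.8%, the monthly plan 5/18 = 27.8% → the annual plan
The annual plan has the higher rate in all 4 groups.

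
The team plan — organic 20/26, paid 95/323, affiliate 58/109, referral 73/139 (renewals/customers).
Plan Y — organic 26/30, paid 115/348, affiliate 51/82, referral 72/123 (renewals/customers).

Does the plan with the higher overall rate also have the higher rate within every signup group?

Yes

Organic: the team plan 20/26 = 76.9%, Plan Y 26/30 = 86.7% → Plan Y
Paid: the team plan 95/323 = 29.4%, Plan Y 115/348 = 33.0% → Plan Y
Affiliate: the team plan 58/109 = 53.2%, Plan Y 51/82 = 62.2% → Plan Y
Referral: the team plan 73/139 = 52.5%, Plan Y 72/123 = 58.5% → Plan Y
Overall: the team plan 246/597 = 41.2%, Plan Y 264/583 = 45.3% → Plan Y
Plan Y wins overall and in every signup group — no reversal.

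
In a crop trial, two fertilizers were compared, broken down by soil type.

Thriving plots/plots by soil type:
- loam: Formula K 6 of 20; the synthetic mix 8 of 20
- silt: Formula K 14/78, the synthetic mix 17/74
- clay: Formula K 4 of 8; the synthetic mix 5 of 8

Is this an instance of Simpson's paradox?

Loam: Formula K 6/20 = 30.0%, the synthetic mix 8/20 = 40.0% → the synthetic mix
Silt: Formula K 14/78 = 17.9%, the synthetic mix 17/74 = 23.0% → the synthetic mix
Clay: Formula K 4/8 = 50.0%, the synthetic mix 5/8 = 62.5% → the synthetic mix
Overall: Formula K 24/106 = 22.6%, the synthetic mix 30/102 = 29.4% → the synthetic mix
The synthetic mix wins overall and in every soil group — no reversal.

No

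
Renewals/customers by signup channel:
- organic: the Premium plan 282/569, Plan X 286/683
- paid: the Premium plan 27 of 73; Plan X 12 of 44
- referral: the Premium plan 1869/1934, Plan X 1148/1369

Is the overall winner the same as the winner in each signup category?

Yes

Organic: the Premium plan 282/569 = 49.6%, Plan X 286/683 = 41.9% → the Premium plan
Paid: the Premium plan 27/73 = 37.0%, Plan X 12/44 = 27.3% → the Premium plan
Referral: the Premium plan 1869/1934 = 96.6%, Plan X 1148/1369 = 83.9% → the Premium plan
Overall: the Premium plan 2178/2576 = 84.5%, Plan X 1446/2096 = 69.0% → the Premium plan
The Premium plan wins overall and in every signup group — no reversal.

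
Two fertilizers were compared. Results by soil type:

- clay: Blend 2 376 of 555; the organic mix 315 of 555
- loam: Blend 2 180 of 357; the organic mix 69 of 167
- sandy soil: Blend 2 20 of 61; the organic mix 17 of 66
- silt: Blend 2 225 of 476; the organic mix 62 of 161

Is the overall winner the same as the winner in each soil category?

Clay: Blend 2 376/555 = 67.7%, the organic mix 315/555 = 56.8% → Blend 2
Loam: Blend 2 180/357 = 50.4%, the organic mix 69/167 = 41.3% → Blend 2
Sandy soil: Blend 2 20/61 = 32.8%, the organic mix 17/66 = 25.8% → Blend 2
Silt: Blend 2 225/476 = 47.3%, the organic mix 62/161 = 38.5% → Blend 2
Overall: Blend 2 801/1449 = 55.3%, the organic mix 463/949 = 48.8% → Blend 2
Blend 2 wins overall and in every soil group — no reversal.

Yes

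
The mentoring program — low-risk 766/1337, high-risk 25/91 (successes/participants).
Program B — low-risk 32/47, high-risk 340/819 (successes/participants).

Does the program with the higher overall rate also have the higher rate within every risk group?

No

Low-risk: the mentoring program 766/1337 = 57.3%, Program B 32/47 = 68.1% → Program B
High-risk: the mentoring program 25/91 = 27.5%, Program B 340/819 = 41.5% → Program B
Overall: the mentoring program 791/1428 = 55.4%, Program B 372/866 = 43.0% → the mentoring program
Program B wins each risk group but the mentoring program wins overall — the comparison reverses. Program B's participants skew toward high-risk, which has a lower base rate.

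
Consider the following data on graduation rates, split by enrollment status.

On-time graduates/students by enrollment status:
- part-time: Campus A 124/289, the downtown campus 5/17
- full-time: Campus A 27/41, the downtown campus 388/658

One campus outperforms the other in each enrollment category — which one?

Part-time: Campus A 124/289 = 42.9%, the downtown campus 5/17 = 29.4% → Campus A
Full-time: Campus A 27/41 = 65.9%, the downtown campus 388/658 = 59.0% → Campus A
Campus A has the higher rate in both groups.

Campus A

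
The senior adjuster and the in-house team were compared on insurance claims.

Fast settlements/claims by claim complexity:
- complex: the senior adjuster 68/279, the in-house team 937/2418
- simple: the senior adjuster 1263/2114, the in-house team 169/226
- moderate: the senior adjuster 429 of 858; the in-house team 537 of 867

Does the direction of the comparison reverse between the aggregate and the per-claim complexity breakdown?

Yes

Complex: the senior adjuster 68/279 = 24.4%, the in-house team 937/2418 = 38.8% → the in-house team
Simple: the senior adjuster 1263/2114 = 59.7%, the in-house team 169/226 = 74.8% → the in-house team
Moderate: the senior adjuster 429/858 = 50.0%, the in-house team 537/867 = 61.9% → the in-house team
Overall: the senior adjuster 1760/3251 = 54.1%, the in-house team 1643/3511 = 46.8% → the senior adjuster
The in-house team wins each claim group but the senior adjuster wins overall — the comparison reverses. The in-house team's claims skew toward complex, which has a lower base rate.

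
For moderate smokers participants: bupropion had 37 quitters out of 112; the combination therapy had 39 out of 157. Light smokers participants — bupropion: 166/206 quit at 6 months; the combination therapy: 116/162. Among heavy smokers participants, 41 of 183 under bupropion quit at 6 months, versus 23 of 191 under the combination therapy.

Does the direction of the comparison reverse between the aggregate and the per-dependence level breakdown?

Moderate smokers: bupropion 37/112 = 33.0%, the combination therapy 39/157 = 24.8% → bupropion
Light smokers: bupropion 166/206 = 80.6%, the combination therapy 116/162 = 71.6% → bupropion
Heavy smokers: bupropion 41/183 = 22.4%, the combination therapy 23/191 = 12.0% → bupropion
Overall: bupropion 244/501 = 48.7%, the combination therapy 178/510 = 34.9% → bupropion
Bupropion wins overall and in every dependence group — no reversal.

No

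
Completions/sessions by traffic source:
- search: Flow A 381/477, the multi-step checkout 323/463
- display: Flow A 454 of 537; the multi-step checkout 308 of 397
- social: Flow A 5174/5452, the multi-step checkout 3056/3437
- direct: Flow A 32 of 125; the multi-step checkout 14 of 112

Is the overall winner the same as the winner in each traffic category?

Search: Flow A 381/477 = 79.9%, the multi-step checkout 323/463 = 69.8% → Flow A
Display: Flow A 454/537 = 84.5%, the multi-step checkout 308/397 = 77.6% → Flow A
Social: Flow A 5174/5452 = 94.9%, the multi-step checkout 3056/3437 = 88.9% → Flow A
Direct: Flow A 32/125 = 25.6%, the multi-step checkout 14/112 = 12.5% → Flow A
Overall: Flow A 6041/6591 = 91.7%, the multi-step checkout 3701/4409 = 83.9% → Flow A
Flow A wins overall and in every traffic group — no reversal.

Yes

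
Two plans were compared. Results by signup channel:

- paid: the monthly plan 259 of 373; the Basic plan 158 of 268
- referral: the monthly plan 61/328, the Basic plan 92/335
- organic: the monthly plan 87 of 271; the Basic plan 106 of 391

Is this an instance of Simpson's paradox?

Paid: the monthly plan 259/373 = 69.4%, the Basic plan 158/268 = 59.0% → the monthly plan
Referral: the monthly plan 61/328 = 18.6%, the Basic plan 92/335 = 27.5% → the Basic plan
Organic: the monthly plan 87/271 = 32.1%, the Basic plan 106/391 = 27.1% → the monthly plan
Overall: the monthly plan 407/972 = 41.9%, the Basic plan 356/994 = 35.8% → the monthly plan
Neither sweeps: the monthly plan wins 2 of 3 groups, the Basic plan wins 1. The monthly plan wins overall but not every group — no Simpson reversal.

No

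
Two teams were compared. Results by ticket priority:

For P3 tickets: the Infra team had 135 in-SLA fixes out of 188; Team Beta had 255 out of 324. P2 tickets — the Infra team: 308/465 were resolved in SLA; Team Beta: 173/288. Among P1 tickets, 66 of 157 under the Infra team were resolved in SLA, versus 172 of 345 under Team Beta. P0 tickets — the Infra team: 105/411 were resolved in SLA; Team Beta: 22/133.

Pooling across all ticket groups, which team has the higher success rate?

P3: the Infra team 135/188 = 71.8%, Team Beta 255/324 = 78.7% → Team Beta
P2: the Infra team 308/465 = 66.2%, Team Beta 173/288 = 60.1% → the Infra team
P1: the Infra team 66/157 = 42.0%, Team Beta 172/345 = 49.9% → Team Beta
P0: the Infra team 105/411 = 25.5%, Team Beta 22/133 = 16.5% → the Infra team
Overall: the Infra team 614/1221 = 50.3%, Team Beta 622/1090 = 57.1% → Team Beta
(Neither sweeps every ticket group, but Team Beta has the higher pooled rate.)

Team Beta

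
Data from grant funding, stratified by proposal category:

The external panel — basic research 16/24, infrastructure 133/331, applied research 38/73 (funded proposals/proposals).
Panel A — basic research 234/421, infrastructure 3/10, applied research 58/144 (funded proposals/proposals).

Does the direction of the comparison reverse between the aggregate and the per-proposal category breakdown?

Basic research: the external panel 16/24 = 66.7%, Panel A 234/421 = 55.6% → the external panel
Infrastructure: the external panel 133/331 = 40.2%, Panel A 3/10 = 30.0% → the external panel
Applied research: the external panel 38/73 = 52.1%, Panel A 58/144 = 40.3% → the external panel
Overall: the external panel 187/428 = 43.7%, Panel A 295/575 = 51.3% → Panel A
The external panel wins each proposal group but Panel A wins overall — the comparison reverses. The external panel's proposals skew toward infrastructure, which has a lower base rate.

Yes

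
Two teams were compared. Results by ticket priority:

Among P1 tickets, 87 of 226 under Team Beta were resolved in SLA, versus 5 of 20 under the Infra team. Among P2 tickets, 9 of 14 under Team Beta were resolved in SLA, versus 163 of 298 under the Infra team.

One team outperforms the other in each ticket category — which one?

Team Beta

P1: Team Beta 87/226 = 38.5%, the Infra team 5/20 = 25.0% → Team Beta
P2: Team Beta 9/14 = 64.3%, the Infra team 163/298 = 54.7% → Team Beta
Team Beta has the higher rate in both groups.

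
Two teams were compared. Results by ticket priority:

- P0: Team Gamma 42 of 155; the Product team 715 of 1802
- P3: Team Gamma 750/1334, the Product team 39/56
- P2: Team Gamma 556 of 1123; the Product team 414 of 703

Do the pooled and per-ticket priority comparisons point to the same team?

No

P0: Team Gamma 42/155 = 27.1%, the Product team 715/1802 = 39.7% → the Product team
P3: Team Gamma 750/1334 = 56.2%, the Product team 39/56 = 69.6% → the Product team
P2: Team Gamma 556/1123 = 49.5%, the Product team 414/703 = 58.9% → the Product team
Overall: Team Gamma 1348/2612 = 51.6%, the Product team 1168/2561 = 45.6% → Team Gamma
The Product team wins each ticket group but Team Gamma wins overall — the comparison reverses. The Product team's tickets skew toward P0, which has a lower base rate.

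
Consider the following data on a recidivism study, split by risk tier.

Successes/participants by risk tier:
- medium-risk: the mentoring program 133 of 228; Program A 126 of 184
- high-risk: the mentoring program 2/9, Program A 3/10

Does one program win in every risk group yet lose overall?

No

Medium-risk: the mentoring program 133/228 = 58.3%, Program A 126/184 = 68.5% → Program A
High-risk: the mentoring program 2/9 = 22.2%, Program A 3/10 = 30.0% → Program A
Overall: the mentoring program 135/237 = 57.0%, Program A 129/194 = 66.5% → Program A
Program A wins overall and in every risk group — no reversal.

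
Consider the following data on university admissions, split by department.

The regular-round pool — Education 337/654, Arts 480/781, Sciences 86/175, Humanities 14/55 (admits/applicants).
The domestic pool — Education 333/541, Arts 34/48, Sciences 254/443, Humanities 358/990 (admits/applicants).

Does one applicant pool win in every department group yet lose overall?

Yes

Education: the regular-round pool 337/654 = 51.5%, the domestic pool 333/541 = 61.6% → the domestic pool
Arts: the regular-round pool 480/781 = 61.5%, the domestic pool 34/48 = 70.8% → the domestic pool
Sciences: the regular-round pool 86/175 = 49.1%, the domestic pool 254/443 = 57.3% → the domestic pool
Humanities: the regular-round pool 14/55 = 25.5%, the domestic pool 358/990 = 36.2% → the domestic pool
Overall: the regular-round pool 917/1665 = 55.1%, the domestic pool 979/2022 = 48.4% → the regular-round pool
The domestic pool wins each department group but the regular-round pool wins overall — the comparison reverses. The domestic pool's applicants skew toward Humanities, which has a lower base rate.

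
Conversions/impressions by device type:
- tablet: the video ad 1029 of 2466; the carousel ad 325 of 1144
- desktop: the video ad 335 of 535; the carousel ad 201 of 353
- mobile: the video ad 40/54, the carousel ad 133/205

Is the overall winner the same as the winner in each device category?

Yes

Tablet: the video ad 1029/2466 = 41.7%, the carousel ad 325/1144 = 28.4% → the video ad
Desktop: the video ad 335/535 = 62.6%, the carousel ad 201/353 = 56.9% → the video ad
Mobile: the video ad 40/54 = 74.1%, the carousel ad 133/205 = 64.9% → the video ad
Overall: the video ad 1404/3055 = 46.0%, the carousel ad 659/1702 = 38.7% → the video ad
The video ad wins overall and in every device group — no reversal.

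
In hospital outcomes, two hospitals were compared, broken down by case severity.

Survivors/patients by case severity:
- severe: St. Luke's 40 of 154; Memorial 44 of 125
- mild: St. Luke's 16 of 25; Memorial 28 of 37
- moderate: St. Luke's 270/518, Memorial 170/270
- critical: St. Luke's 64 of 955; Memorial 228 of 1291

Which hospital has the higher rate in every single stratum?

Severe: St. Luke's 40/154 = 26.0%, Memorial 44/125 = 35.2% → Memorial
Mild: St. Luke's 16/25 = 64.0%, Memorial 28/37 = 75.7% → Memorial
Moderate: St. Luke's 270/518 = 52.1%, Memorial 170/270 = 63.0% → Memorial
Critical: St. Luke's 64/955 = 6.7%, Memorial 228/1291 = 17.7% → Memorial
Memorial has the higher rate in all 4 groups.

Memorial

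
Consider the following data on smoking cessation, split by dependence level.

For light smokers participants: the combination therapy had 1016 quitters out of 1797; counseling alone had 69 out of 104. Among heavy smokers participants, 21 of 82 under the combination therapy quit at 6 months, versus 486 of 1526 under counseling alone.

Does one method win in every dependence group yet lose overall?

Yes

Light smokers: the combination therapy 1016/1797 = 56.5%, counseling alone 69/104 = 66.3% → counseling alone
Heavy smokers: the combination therapy 21/82 = 25.6%, counseling alone 486/1526 = 31.8% → counseling alone
Overall: the combination therapy 1037/1879 = 55.2%, counseling alone 555/1630 = 34.0% → the combination therapy
Counseling alone wins each dependence group but the combination therapy wins overall — the comparison reverses. Counseling alone's participants skew toward heavy smokers, which has a lower base rate.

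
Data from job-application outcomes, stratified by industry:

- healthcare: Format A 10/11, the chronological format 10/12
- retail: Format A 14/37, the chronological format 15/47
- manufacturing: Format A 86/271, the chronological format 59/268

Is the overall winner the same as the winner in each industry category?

Yes

Healthcare: Format A 10/11 = 90.9%, the chronological format 10/12 = 83.3% → Format A
Retail: Format A 14/37 = 37.8%, the chronological format 15/47 = 31.9% → Format A
Manufacturing: Format A 86/271 = 31.7%, the chronological format 59/268 = 22.0% → Format A
Overall: Format A 110/319 = 34.5%, the chronological format 84/327 = 25.7% → Format A
Format A wins overall and in every industry group — no reversal.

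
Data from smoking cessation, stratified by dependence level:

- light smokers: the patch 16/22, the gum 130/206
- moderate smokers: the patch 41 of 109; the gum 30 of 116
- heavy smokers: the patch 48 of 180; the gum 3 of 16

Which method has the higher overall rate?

Light smokers: the patch 16/22 = 72.7%, the gum 130/206 = 63.1% → the patch
Moderate smokers: the patch 41/109 = 37.6%, the gum 30/116 = 25.9% → the patch
Heavy smokers: the patch 48/180 = 26.7%, the gum 3/16 = 18.8% → the patch
Overall: the patch 105/311 = 33.8%, the gum 163/338 = 48.2% → the gum
(The patch wins every dependence group but the gum wins overall — the patch's participants skew toward the low-rate heavy smokers group.)

the gum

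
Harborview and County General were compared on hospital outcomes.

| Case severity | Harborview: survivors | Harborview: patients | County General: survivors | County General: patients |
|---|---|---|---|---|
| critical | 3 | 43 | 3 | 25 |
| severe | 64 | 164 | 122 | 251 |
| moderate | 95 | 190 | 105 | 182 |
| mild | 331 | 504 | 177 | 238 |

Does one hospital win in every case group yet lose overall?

No

Critical: Harborview 3/43 = 7.0%, County General 3/25 = 12.0% → County General
Severe: Harborview 64/164 = 39.0%, County General 122/251 = 48.6% → County General
Moderate: Harborview 95/190 = 50.0%, County General 105/182 = 57.7% → County General
Mild: Harborview 331/504 = 65.7%, County General 177/238 = 74.4% → County General
Overall: Harborview 493/901 = 54.7%, County General 407/696 = 58.5% → County General
County General wins overall and in every case group — no reversal.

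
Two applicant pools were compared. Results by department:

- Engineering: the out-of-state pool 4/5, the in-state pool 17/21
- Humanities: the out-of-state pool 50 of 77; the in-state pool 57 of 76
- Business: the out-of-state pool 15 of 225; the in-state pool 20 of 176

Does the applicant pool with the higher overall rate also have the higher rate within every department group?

Engineering: the out-of-state pool 4/5 = 80.0%, the in-state pool 17/21 = 81.0% → the in-state pool
Humanities: the out-of-state pool 50/77 = 64.9%, the in-state pool 57/76 = 75.0% → the in-state pool
Business: the out-of-state pool 15/225 = 6.7%, the in-state pool 20/176 = 11.4% → the in-state pool
Overall: the out-of-state pool 69/307 = 22.5%, the in-state pool 94/273 = 34.4% → the in-state pool
The in-state pool wins overall and in every department group — no reversal.

Yes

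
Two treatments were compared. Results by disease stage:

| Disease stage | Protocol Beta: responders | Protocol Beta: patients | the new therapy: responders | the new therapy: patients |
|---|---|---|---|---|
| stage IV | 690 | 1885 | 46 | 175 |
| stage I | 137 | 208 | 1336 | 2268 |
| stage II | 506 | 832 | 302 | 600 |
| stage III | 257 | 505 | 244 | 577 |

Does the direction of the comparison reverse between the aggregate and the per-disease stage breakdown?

Yes

Stage IV: Protocol Beta 690/1885 = 36.6%, the new therapy 46/175 = 26.3% → Protocol Beta
Stage I: Protocol Beta 137/208 = 65.9%, the new therapy 1336/2268 = 58.9% → Protocol Beta
Stage II: Protocol Beta 506/832 = 60.8%, the new therapy 302/600 = 50.3% → Protocol Beta
Stage III: Protocol Beta 257/505 = 50.9%, the new therapy 244/577 = 42.3% → Protocol Beta
Overall: Protocol Beta 1590/3430 = 46.4%, the new therapy 1928/3620 = 53.3% → the new therapy
Protocol Beta wins each disease group but the new therapy wins overall — the comparison reverses. Protocol Beta's patients skew toward stage IV, which has a lower base rate.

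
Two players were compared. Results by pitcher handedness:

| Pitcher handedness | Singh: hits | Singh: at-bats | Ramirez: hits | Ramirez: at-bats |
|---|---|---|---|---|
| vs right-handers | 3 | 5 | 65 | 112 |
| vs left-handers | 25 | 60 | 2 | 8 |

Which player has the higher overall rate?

Vs right-handers: Singh 3/5 = 60.0%, Ramirez 65/112 = 58.0% → Singh
Vs left-handers: Singh 25/60 = 41.7%, Ramirez 2/8 = 25.0% → Singh
Overall: Singh 28/65 = 43.1%, Ramirez 67/120 = 55.8% → Ramirez
(Singh wins every pitcher group but Ramirez wins overall — Singh's at-bats skew toward the low-rate vs left-handers group.)

Ramirez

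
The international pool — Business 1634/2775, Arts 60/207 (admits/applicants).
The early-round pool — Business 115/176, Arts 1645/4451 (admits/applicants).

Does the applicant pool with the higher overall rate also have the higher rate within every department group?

Business: the international pool 1634/2775 = 58.9%, the early-round pool 115/176 = 65.3% → the early-round pool
Arts: the international pool 60/207 = 29.0%, the early-round pool 1645/4451 = 37.0% → the early-round pool
Overall: the international pool 1694/2982 = 56.8%, the early-round pool 1760/4627 = 38.0% → the international pool
The early-round pool wins each department group but the international pool wins overall — the comparison reverses. The early-round pool's applicants skew toward Arts, which has a lower base rate.

No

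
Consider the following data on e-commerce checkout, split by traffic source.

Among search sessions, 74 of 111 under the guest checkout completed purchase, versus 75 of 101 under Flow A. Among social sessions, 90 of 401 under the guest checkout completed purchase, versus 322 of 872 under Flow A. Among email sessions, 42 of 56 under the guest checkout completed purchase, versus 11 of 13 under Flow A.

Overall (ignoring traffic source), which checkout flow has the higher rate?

Flow A

Search: the guest checkout 74/111 = 66.7%, Flow A 75/101 = 74.3% → Flow A
Social: the guest checkout 90/401 = 22.4%, Flow A 322/872 = 36.9% → Flow A
Email: the guest checkout 42/56 = 75.0%, Flow A 11/13 = 84.6% → Flow A
Overall: the guest checkout 206/568 = 36.3%, Flow A 408/986 = 41.4% → Flow A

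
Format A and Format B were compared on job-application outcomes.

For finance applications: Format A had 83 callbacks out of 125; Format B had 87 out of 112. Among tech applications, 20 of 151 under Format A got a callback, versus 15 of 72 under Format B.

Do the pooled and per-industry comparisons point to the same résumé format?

Finance: Format A 83/125 = 66.4%, Format B 87/112 = 77.7% → Format B
Tech: Format A 20/151 = 13.2%, Format B 15/72 = 20.8% → Format B
Overall: Format A 103/276 = 37.3%, Format B 102/184 = 55.4% → Format B
Format B wins overall and in every industry group — no reversal.

Yes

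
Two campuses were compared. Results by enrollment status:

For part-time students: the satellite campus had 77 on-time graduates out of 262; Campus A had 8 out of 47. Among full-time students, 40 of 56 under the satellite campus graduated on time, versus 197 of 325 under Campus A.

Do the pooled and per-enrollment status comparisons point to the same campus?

No

Part-time: the satellite campus 77/262 = 29.4%, Campus A 8/47 = 17.0% → the satellite campus
Full-time: the satellite campus 40/56 = 71.4%, Campus A 197/325 = 60.6% → the satellite campus
Overall: the satellite campus 117/318 = 36.8%, Campus A 205/372 = 55.1% → Campus A
The satellite campus wins each enrollment group but Campus A wins overall — the comparison reverses. The satellite campus's students skew toward part-time, which has a lower base rate.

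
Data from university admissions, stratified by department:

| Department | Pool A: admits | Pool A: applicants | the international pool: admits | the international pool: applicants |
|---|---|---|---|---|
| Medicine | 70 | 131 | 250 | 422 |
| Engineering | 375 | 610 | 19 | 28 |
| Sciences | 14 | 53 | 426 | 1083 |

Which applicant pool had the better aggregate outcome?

Medicine: Pool A 70/131 = 53.4%, the international pool 250/422 = 59.2% → the international pool
Engineering: Pool A 375/610 = 61.5%, the international pool 19/28 = 67.9% → the international pool
Sciences: Pool A 14/53 = 26.4%, the international pool 426/1083 = 39.3% → the international pool
Overall: Pool A 459/794 = 57.8%, the international pool 695/1533 = 45.3% → Pool A
(The international pool wins every department group but Pool A wins overall — the international pool's applicants skew toward the low-rate Sciences group.)

Pool A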